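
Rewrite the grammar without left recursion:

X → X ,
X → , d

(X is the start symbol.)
X → , d X'
X' → , X'
X' → ε

X is directly left-recursive. The standard transformation for
  A → A α₁ | ... | A α_m | β₁ | ... | β_n
is
  A  → β₁ A' | ... | β_n A'
  A' → α₁ A' | ... | α_m A' | ε

X → , d becomes X → , d X'
X → X , becomes X' → , X'
Add X' → ε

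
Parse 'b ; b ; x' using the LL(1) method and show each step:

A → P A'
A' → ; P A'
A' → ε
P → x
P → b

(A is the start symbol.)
LL(1) parsing maintains a stack (initially the start symbol over $) and the input. At each step: if the stack top is a terminal, match it against the current input token; if it is a non-terminal N, replace it with the RHS of M[N, lookahead] (the unique production whose predict set contains the lookahead).

Stack is shown with the top on the left.

Stack     Input        Action
-----------------------------
A $       b ; b ; x $  output A → P A'
P A' $    b ; b ; x $  output P → b
b A' $    b ; b ; x $  match 'b'
A' $      ; b ; x $    output A' → ; P A'
; P A' $  ; b ; x $    match ';'
P A' $    b ; x $      output P → b
b A' $    b ; x $      match 'b'
A' $      ; x $        output A' → ; P A'
; P A' $  ; x $        match ';'
P A' $    x $          output P → x
x A' $    x $          match 'x'
A' $      $            output A' → ε
$         $            accept

The string is accepted.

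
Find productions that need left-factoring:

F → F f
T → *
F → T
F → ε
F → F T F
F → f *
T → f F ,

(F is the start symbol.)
Left-factoring is needed when two productions for the same non-terminal
share a common prefix on the right-hand side.

Productions for F:
  F → F f
  F → T
  F → ε
  F → F T F
  F → f *
Productions for T:
  T → *
  T → f F ,

Found common prefix 'F' in productions for F

Answer: Yes, F has productions with common prefix 'F'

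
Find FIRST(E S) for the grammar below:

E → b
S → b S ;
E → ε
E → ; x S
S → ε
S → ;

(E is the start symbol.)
{ ';', 'b', ε }

FIRST sets of the non-terminals involved (from the grammar, by fixed-point iteration):
  FIRST(E) = { ';', 'b', ε }
  FIRST(S) = { ';', 'b', ε }

To compute FIRST(E S), process the symbols left to right:
Symbol E is a non-terminal. Add FIRST(E) \ {ε} = { ';', 'b' }
E is nullable (ε ∈ FIRST(E)), continue to the next symbol.
Symbol S is a non-terminal. Add FIRST(S) \ {ε} = { ';', 'b' }
S is nullable (ε ∈ FIRST(S)), continue to the next symbol.
All symbols are nullable, so ε is in the result.
FIRST(E S) = { ';', 'b', ε }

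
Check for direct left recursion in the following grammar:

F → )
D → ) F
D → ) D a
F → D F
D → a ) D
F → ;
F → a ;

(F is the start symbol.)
Direct left recursion occurs when N → N α for some non-terminal N (the right-hand side begins with the left-hand side itself).

F → ): starts with ')'
D → ) F: starts with ')'
D → ) D a: starts with ')'
F → D F: starts with D
D → a ) D: starts with a
F → ;: starts with ';'
F → a ;: starts with a

No direct left recursion found.

Answer: No direct left recursion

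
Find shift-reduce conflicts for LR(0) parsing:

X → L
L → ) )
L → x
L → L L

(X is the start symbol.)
Yes — I2: [X → L .] vs [L → . ) )]; I5: [L → L L .] vs [L → . ) )]

A shift-reduce conflict occurs when an LR(0) state has both:
  - a complete (reduce) item [A → α .] (dot at the end), and
  - a shift item [B → β . c γ] (dot before a terminal).

Augment with X' → X and build the canonical LR(0) collection (I0 = CLOSURE({[X' → . X]}), then GOTO on every symbol after a dot until no new states appear). It has 7 states:
  I0: { [L → . ) )], [L → . L L], [L → . x], [X → . L], [X' → . X] }  — shift
  I1: { [L → ) . )] }  — shift
  I2: { [L → . ) )], [L → . L L], [L → . x], [L → L . L], [X → L .] }  — shift, reduce
  I3: { [X' → X .] }  — accept
  I4: { [L → x .] }  — reduce
  I5: { [L → . ) )], [L → . L L], [L → . x], [L → L . L], [L → L L .] }  — shift, reduce
  I6: { [L → ) ) .] }  — reduce

I2 contains reduce item [X → L .] and shift items [L → . ) )], [L → . x] — shift-reduce conflict.
I5 contains reduce item [L → L L .] and shift items [L → . ) )], [L → . x] — shift-reduce conflict.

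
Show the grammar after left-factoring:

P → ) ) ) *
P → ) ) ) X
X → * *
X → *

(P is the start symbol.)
P → ) ) ) P'
P' → *
P' → X
X → * X'
X' → *
X' → ε

Left-factoring transforms A → αβ₁ | αβ₂ into A → αA' and A' → β₁ | β₂
(α is the longest common prefix among the alternatives). Repeat until
no nonterminal has two alternatives with a common prefix.

Round 1: P has alternatives sharing prefix ') ) )'. Introduce P': P → ) ) ) P'
  Add: P' → *
  Add: P' → X

Round 2: X has alternatives sharing prefix '*'. Introduce X': X → * X'
  Add: X' → *
  Add: X' → ε

No remaining common prefixes — done.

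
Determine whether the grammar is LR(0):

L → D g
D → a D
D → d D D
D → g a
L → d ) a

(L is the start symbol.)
Augment with L' → L and build the canonical LR(0) collection (I0 = CLOSURE({[L' → . L]}), then GOTO on every symbol after a dot until no new states appear). It has 14 states:
  I0: { [D → . a D], [D → . d D D], [D → . g a], [L → . D g], [L → . d ) a], [L' → . L] }  — shift
  I1: { [L → D . g] }  — shift
  I2: { [L' → L .] }  — accept
  I3: { [D → . a D], [D → . d D D], [D → . g a], [D → a . D] }  — shift
  I4: { [D → . a D], [D → . d D D], [D → . g a], [D → d . D D], [L → d . ) a] }  — shift
  I5: { [D → g . a] }  — shift
  I6: { [D → g a .] }  — reduce
  I7: { [L → d ) . a] }  — shift
  I8: { [D → . a D], [D → . d D D], [D → . g a], [D → d D . D] }  — shift
  I9: { [D → . a D], [D → . d D D], [D → . g a], [D → d . D D] }  — shift
  I10: { [D → d D D .] }  — reduce
  I11: { [L → d ) a .] }  — reduce
  I12: { [D → a D .] }  — reduce
  I13: { [L → D g .] }  — reduce

Every state is either a pure shift/goto state or contains exactly one complete item and nothing to shift — no conflicts. The grammar is LR(0).

Answer: Yes, the grammar is LR(0)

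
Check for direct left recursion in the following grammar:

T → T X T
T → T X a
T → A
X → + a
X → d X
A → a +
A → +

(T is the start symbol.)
Direct left recursion occurs when N → N α for some non-terminal N (the right-hand side begins with the left-hand side itself).

T → T X T: LEFT RECURSIVE (starts with T)
T → T X a: LEFT RECURSIVE (starts with T)
T → A: starts with A
X → + a: starts with '+'
X → d X: starts with d
A → a +: starts with a
A → +: starts with '+'

The grammar has direct left recursion on: T.

Answer: Yes, T is left-recursive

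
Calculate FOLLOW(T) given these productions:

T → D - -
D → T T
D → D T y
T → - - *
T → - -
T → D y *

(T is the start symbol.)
To compute FOLLOW(T), find every occurrence of T on a right-hand side N → α T β: add FIRST(β) \ {ε}, and if β is empty or nullable also add FOLLOW(N). Iterate to a fixed point.

T is the start symbol, so $ ∈ FOLLOW(T).
In D → T T: T is followed by T, add FIRST(T) \ {ε} = { '-' }
In D → T T: T is at the end, add FOLLOW(D)
In D → D T y: T is followed by y, add FIRST(y) \ {ε} = { 'y' }

The FOLLOW sets referred to above (computed the same way, to a fixed point):
  FOLLOW(D) = { '-', 'y' }

Taking the union: FOLLOW(T) = { $, '-', 'y' }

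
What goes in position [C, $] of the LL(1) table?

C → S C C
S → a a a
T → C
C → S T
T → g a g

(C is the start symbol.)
To find M[C, $], we find productions for C where $ is in the predict set (PREDICT(N → α) = (FIRST(α) \ {ε}) ∪ (FOLLOW(N) if α ⇒* ε)).

Relevant sets:
  FIRST(S) = { 'a' }

C → S C C: PREDICT = { 'a' }
C → S T: PREDICT = { 'a' }

M[C, $] is empty (no production applies)

Answer: Empty (error entry)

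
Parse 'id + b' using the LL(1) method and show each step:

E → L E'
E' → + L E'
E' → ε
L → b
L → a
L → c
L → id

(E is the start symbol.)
Stack is shown with the top on the left.

Stack     Input     Action
--------------------------
E $       id + b $  output E → L E'
L E' $    id + b $  output L → id
id E' $   id + b $  match 'id'
E' $      + b $     output E' → + L E'
+ L E' $  + b $     match '+'
L E' $    b $       output L → b
b E' $    b $       match 'b'
E' $      $         output E' → ε
$         $         accept

The string is accepted.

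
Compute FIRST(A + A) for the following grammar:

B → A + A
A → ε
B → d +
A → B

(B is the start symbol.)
FIRST sets of the non-terminals involved (from the grammar, by fixed-point iteration):
  FIRST(A) = { '+', 'd', ε }

To compute FIRST(A + A), process the symbols left to right:
Symbol A is a non-terminal. Add FIRST(A) \ {ε} = { '+', 'd' }
A is nullable (ε ∈ FIRST(A)), continue to the next symbol.
Symbol + is a terminal. Add '+' and stop.
FIRST(A + A) = { '+', 'd' }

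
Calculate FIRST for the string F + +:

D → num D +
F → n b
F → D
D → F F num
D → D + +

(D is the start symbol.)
{ 'n', 'num' }

FIRST sets of the non-terminals involved (from the grammar, by fixed-point iteration):
  FIRST(F) = { 'n', 'num' }

To compute FIRST(F + +), process the symbols left to right:
Symbol F is a non-terminal. Add FIRST(F) \ {ε} = { 'n', 'num' }
F is not nullable (ε ∉ FIRST(F)), so stop here.
FIRST(F + +) = { 'n', 'num' }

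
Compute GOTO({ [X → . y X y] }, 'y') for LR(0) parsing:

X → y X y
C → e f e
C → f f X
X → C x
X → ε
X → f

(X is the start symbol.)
{ [C → . e f e], [C → . f f X], [X → . C x], [X → . f], [X → . y X y], [X → .], [X → y . X y] }

GOTO(I, 'y') = CLOSURE({ [A → αX.β] : [A → α.Xβ] ∈ I, X = 'y' })

Items with dot before 'y', with the dot advanced:
  [X → . y X y] → [X → y . X y]
Closure of the advanced items:
  [X → y . X y] has the dot before X: add [X → . y X y], [X → . C x], [X → .], [X → . f]
  [X → . C x] has the dot before C: add [C → . e f e], [C → . f f X]

GOTO = { [C → . e f e], [C → . f f X], [X → . C x], [X → . f], [X → . y X y], [X → .], [X → y . X y] }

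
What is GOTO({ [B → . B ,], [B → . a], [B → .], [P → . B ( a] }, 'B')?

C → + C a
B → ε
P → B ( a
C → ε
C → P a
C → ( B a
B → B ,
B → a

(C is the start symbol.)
{ [B → B . ,], [P → B . ( a] }

GOTO(I, 'B') = CLOSURE({ [A → αX.β] : [A → α.Xβ] ∈ I, X = 'B' })

Items with dot before 'B', with the dot advanced:
  [B → . B ,] → [B → B . ,]
  [P → . B ( a] → [P → B . ( a]
Closure adds nothing (no advanced item has the dot before a non-terminal).

GOTO = { [B → B . ,], [P → B . ( a] }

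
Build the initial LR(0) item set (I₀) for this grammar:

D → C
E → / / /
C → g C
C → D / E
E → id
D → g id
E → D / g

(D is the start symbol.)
First, augment the grammar with D' → D
I₀ = CLOSURE({ [D' → . D] }):
  [D' → . D] has the dot before D: add [D → . C], [D → . g id]
  [D → . C] has the dot before C: add [C → . g C], [C → . D / E]
No further items can be added.

I₀ = { [C → . D / E], [C → . g C], [D → . C], [D → . g id], [D' → . D] }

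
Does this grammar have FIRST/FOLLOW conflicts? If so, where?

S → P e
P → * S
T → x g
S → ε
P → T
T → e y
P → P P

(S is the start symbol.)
Yes. S → P e with FOLLOW(S) on { '*', 'e', 'x' }

A FIRST/FOLLOW conflict occurs when a non-terminal N has a nullable alternative N → β (β ⇒* ε) and another alternative N → α with FIRST(α) ∩ FOLLOW(N) ≠ ∅: on such a lookahead the parser cannot decide between expanding α and letting N vanish via β.

Nullable non-terminals: S.
FIRST sets used below: FIRST(P) = { '*', 'e', 'x' }

S: nullable alternative(s) S → ε; FOLLOW(S) = { $, '*', 'e', 'x' }
  S → P e: FIRST \ {ε} = { '*', 'e', 'x' } — overlaps FOLLOW(S) on { '*', 'e', 'x' }: CONFLICT
  S → ε: FIRST \ {ε} = { } — this is the only nullable alternative, skip

P, T have no nullable alternative, so no FIRST/FOLLOW check is needed there.

So the grammar has 1 FIRST/FOLLOW conflict (marked CONFLICT above).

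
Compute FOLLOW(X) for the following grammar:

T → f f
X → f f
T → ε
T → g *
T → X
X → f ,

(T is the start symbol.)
{ $ }

To compute FOLLOW(X), find every occurrence of X on a right-hand side N → α X β: add FIRST(β) \ {ε}, and if β is empty or nullable also add FOLLOW(N). Iterate to a fixed point.

In T → X: X is at the end, add FOLLOW(T)

The FOLLOW sets referred to above (computed the same way, to a fixed point):
  FOLLOW(T) = { $ }

Taking the union: FOLLOW(X) = { $ }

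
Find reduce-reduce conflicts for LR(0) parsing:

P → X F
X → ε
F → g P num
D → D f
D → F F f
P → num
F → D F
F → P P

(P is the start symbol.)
Augment with P' → P and build the canonical LR(0) collection (I0 = CLOSURE({[P' → . P]}), then GOTO on every symbol after a dot until no new states appear). It has 15 states:
  I0: { [P → . X F], [P → . num], [P' → . P], [X → .] }  — shift, reduce
  I1: { [P' → P .] }  — accept
  I2: { [D → . D f], [D → . F F f], [F → . D F], [F → . P P], [F → . g P num], [P → . X F], [P → . num], [P → X . F], [X → .] }  — shift, reduce
  I3: { [P → num .] }  — reduce
  I4: { [D → . D f], [D → . F F f], [D → D . f], [F → . D F], [F → . P P], [F → . g P num], [F → D . F], [P → . X F], [P → . num], [X → .] }  — shift, reduce
  I5: { [D → . D f], [D → . F F f], [D → F . F f], [F → . D F], [F → . P P], [F → . g P num], [P → . X F], [P → . num], [P → X F .], [X → .] }  — shift, 2 reduces
  I6: { [F → P . P], [P → . X F], [P → . num], [X → .] }  — shift, reduce
  I7: { [F → g . P num], [P → . X F], [P → . num], [X → .] }  — shift, reduce
  I8: { [F → g P . num] }  — shift
  I9: { [F → g P num .] }  — reduce
  I10: { [F → P P .] }  — reduce
  I11: { [D → . D f], [D → . F F f], [D → F . F f], [D → F F . f], [F → . D F], [F → . P P], [F → . g P num], [P → . X F], [P → . num], [X → .] }  — shift, reduce
  I12: { [D → F F f .] }  — reduce
  I13: { [D → . D f], [D → . F F f], [D → F . F f], [F → . D F], [F → . P P], [F → . g P num], [F → D F .], [P → . X F], [P → . num], [X → .] }  — shift, 2 reduces
  I14: { [D → D f .] }  — reduce

I5 contains complete items [P → X F .], [X → .] — reduce-reduce conflict.
I13 contains complete items [F → D F .], [X → .] — reduce-reduce conflict.

Answer: Yes — I5: [P → X F .] vs [X → .]; I13: [F → D F .] vs [X → .]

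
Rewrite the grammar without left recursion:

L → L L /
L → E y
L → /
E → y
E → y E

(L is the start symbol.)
L is directly left-recursive. The standard transformation for
  A → A α₁ | ... | A α_m | β₁ | ... | β_n
is
  A  → β₁ A' | ... | β_n A'
  A' → α₁ A' | ... | α_m A' | ε

L → E y becomes L → E y L'
L → / becomes L → / L'
L → L L / becomes L' → L / L'
Add L' → ε

Productions for other non-terminals are unchanged:
  E → y
  E → y E

Resulting grammar:
L → E y L'
L → / L'
L' → L / L'
L' → ε
E → y
E → y E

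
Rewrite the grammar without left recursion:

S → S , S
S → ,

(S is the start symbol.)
S is directly left-recursive. The standard transformation for
  A → A α₁ | ... | A α_m | β₁ | ... | β_n
is
  A  → β₁ A' | ... | β_n A'
  A' → α₁ A' | ... | α_m A' | ε

S → , becomes S → , S'
S → S , S becomes S' → , S S'
Add S' → ε

Resulting grammar:
S → , S'
S' → , S S'
S' → ε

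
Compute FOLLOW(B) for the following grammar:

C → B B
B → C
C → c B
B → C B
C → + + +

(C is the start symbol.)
In C → B B: B is followed by B, add FIRST(B) \ {ε} = { '+', 'c' }
In C → B B: B is at the end, add FOLLOW(C)
In C → c B: B is at the end, add FOLLOW(C)
In B → C B: B is at the end; this adds FOLLOW(B) to itself — nothing new

The FOLLOW sets referred to above (computed the same way, to a fixed point):
  FOLLOW(C) = { $, '+', 'c' }

Taking the union: FOLLOW(B) = { $, '+', 'c' }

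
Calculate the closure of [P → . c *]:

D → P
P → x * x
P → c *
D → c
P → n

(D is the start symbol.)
Start with: [P → . c *]
The dot precedes the terminal c, so nothing is added.

CLOSURE = { [P → . c *] }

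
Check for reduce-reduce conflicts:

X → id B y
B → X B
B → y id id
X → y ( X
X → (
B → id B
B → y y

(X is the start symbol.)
No reduce-reduce conflicts

A reduce-reduce conflict occurs when an LR(0) state has two complete items [A → α .] and [B → β .] — both call for a reduction, and with no lookahead the parser cannot choose between them.

Augment with X' → X and build the canonical LR(0) collection (I0 = CLOSURE({[X' → . X]}), then GOTO on every symbol after a dot until no new states appear). It has 17 states:
  I0: { [X → . (], [X → . id B y], [X → . y ( X], [X' → . X] }  — shift
  I1: { [X → ( .] }  — reduce
  I2: { [X' → X .] }  — accept
  I3: { [B → . X B], [B → . id B], [B → . y id id], [B → . y y], [X → . (], [X → . id B y], [X → . y ( X], [X → id . B y] }  — shift
  I4: { [X → y . ( X] }  — shift
  I5: { [X → . (], [X → . id B y], [X → . y ( X], [X → y ( . X] }  — shift
  I6: { [X → y ( X .] }  — reduce
  I7: { [X → id B . y] }  — shift
  I8: { [B → . X B], [B → . id B], [B → . y id id], [B → . y y], [B → X . B], [X → . (], [X → . id B y], [X → . y ( X] }  — shift
  I9: { [B → . X B], [B → . id B], [B → . y id id], [B → . y y], [B → id . B], [X → . (], [X → . id B y], [X → . y ( X], [X → id . B y] }  — shift
  I10: { [B → y . id id], [B → y . y], [X → y . ( X] }  — shift
  I11: { [B → y id . id] }  — shift
  I12: { [B → y y .] }  — reduce
  I13: { [B → y id id .] }  — reduce
  I14: { [B → id B .], [X → id B . y] }  — shift, reduce
  I15: { [X → id B y .] }  — reduce
  I16: { [B → X B .] }  — reduce

No state contains more than one complete item.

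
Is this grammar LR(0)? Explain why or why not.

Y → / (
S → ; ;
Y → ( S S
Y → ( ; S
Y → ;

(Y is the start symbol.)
Augment with Y' → Y and build the canonical LR(0) collection (I0 = CLOSURE({[Y' → . Y]}), then GOTO on every symbol after a dot until no new states appear). It has 13 states:
  I0: { [Y → . ( ; S], [Y → . ( S S], [Y → . / (], [Y → . ;], [Y' → . Y] }  — shift
  I1: { [S → . ; ;], [Y → ( . ; S], [Y → ( . S S] }  — shift
  I2: { [Y → / . (] }  — shift
  I3: { [Y → ; .] }  — reduce
  I4: { [Y' → Y .] }  — accept
  I5: { [Y → / ( .] }  — reduce
  I6: { [S → . ; ;], [S → ; . ;], [Y → ( ; . S] }  — shift
  I7: { [S → . ; ;], [Y → ( S . S] }  — shift
  I8: { [S → ; . ;] }  — shift
  I9: { [Y → ( S S .] }  — reduce
  I10: { [S → ; ; .] }  — reduce
  I11: { [S → ; . ;], [S → ; ; .] }  — shift, reduce
  I12: { [Y → ( ; S .] }  — reduce

Conflict in state I11:
  Shift-reduce conflict between [S → ; ; .] and [S → ; . ;]
So the grammar is NOT LR(0).

Answer: No. Shift-reduce conflict between [S → ; ; .] and [S → ; . ;]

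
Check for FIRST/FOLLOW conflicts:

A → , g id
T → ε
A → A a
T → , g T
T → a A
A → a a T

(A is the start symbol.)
A FIRST/FOLLOW conflict occurs when a non-terminal N has a nullable alternative N → β (β ⇒* ε) and another alternative N → α with FIRST(α) ∩ FOLLOW(N) ≠ ∅: on such a lookahead the parser cannot decide between expanding α and letting N vanish via β.

Nullable non-terminals: T.

T: nullable alternative(s) T → ε; FOLLOW(T) = { $, 'a' }
  T → ε: FIRST \ {ε} = { } — this is the only nullable alternative, skip
  T → , g T: FIRST \ {ε} = { ',' } — disjoint from FOLLOW(T)
  T → a A: FIRST \ {ε} = { 'a' } — overlaps FOLLOW(T) on { 'a' }: CONFLICT

A has no nullable alternative, so no FIRST/FOLLOW check is needed there.

So the grammar has 1 FIRST/FOLLOW conflict (marked CONFLICT above).

Answer: Yes. T → a A with FOLLOW(T) on { 'a' }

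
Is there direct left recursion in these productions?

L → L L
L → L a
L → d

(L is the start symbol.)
Yes, L is left-recursive

L → L L: LEFT RECURSIVE (starts with L)
L → L a: LEFT RECURSIVE (starts with L)
L → d: starts with d

The grammar has direct left recursion on: L.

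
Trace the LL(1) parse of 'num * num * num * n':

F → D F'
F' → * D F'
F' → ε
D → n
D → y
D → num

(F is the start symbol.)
LL(1) parsing maintains a stack (initially the start symbol over $) and the input. At each step: if the stack top is a terminal, match it against the current input token; if it is a non-terminal N, replace it with the RHS of M[N, lookahead] (the unique production whose predict set contains the lookahead).

Stack is shown with the top on the left.

Stack     Input                  Action
---------------------------------------
F $       num * num * num * n $  output F → D F'
D F' $    num * num * num * n $  output D → num
num F' $  num * num * num * n $  match 'num'
F' $      * num * num * n $      output F' → * D F'
* D F' $  * num * num * n $      match '*'
D F' $    num * num * n $        output D → num
num F' $  num * num * n $        match 'num'
F' $      * num * n $            output F' → * D F'
* D F' $  * num * n $            match '*'
D F' $    num * n $              output D → num
num F' $  num * n $              match 'num'
F' $      * n $                  output F' → * D F'
* D F' $  * n $                  match '*'
D F' $    n $                    output D → n
n F' $    n $                    match 'n'
F' $      $                      output F' → ε
$         $                      accept

The string is accepted.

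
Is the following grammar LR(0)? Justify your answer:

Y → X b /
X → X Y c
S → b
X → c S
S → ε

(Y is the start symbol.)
No. Shift-reduce conflict between [S → .] and [S → . b]

A grammar is LR(0) if no state in the canonical LR(0) collection has:
  - both a shift item (dot before a terminal) and a complete item (shift-reduce conflict), or
  - two or more complete items (reduce-reduce conflict; the accept item [Y' → Y .] counts as a complete item here).

Augment with Y' → Y and build the canonical LR(0) collection (I0 = CLOSURE({[Y' → . Y]}), then GOTO on every symbol after a dot until no new states appear). It has 10 states:
  I0: { [X → . X Y c], [X → . c S], [Y → . X b /], [Y' → . Y] }  — shift
  I1: { [X → . X Y c], [X → . c S], [X → X . Y c], [Y → . X b /], [Y → X . b /] }  — shift
  I2: { [Y' → Y .] }  — accept
  I3: { [S → . b], [S → .], [X → c . S] }  — shift, reduce
  I4: { [X → c S .] }  — reduce
  I5: { [S → b .] }  — reduce
  I6: { [X → X Y . c] }  — shift
  I7: { [Y → X b . /] }  — shift
  I8: { [Y → X b / .] }  — reduce
  I9: { [X → X Y c .] }  — reduce

Conflict in state I3:
  Shift-reduce conflict between [S → .] and [S → . b]
So the grammar is NOT LR(0).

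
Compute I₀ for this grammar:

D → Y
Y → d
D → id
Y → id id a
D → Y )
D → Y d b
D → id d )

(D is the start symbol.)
First, augment the grammar with D' → D
I₀ = CLOSURE({ [D' → . D] }):
  [D' → . D] has the dot before D: add [D → . Y], [D → . id], [D → . Y )], [D → . Y d b], [D → . id d )]
  [D → . Y] has the dot before Y: add [Y → . d], [Y → . id id a]
No further items can be added.

I₀ = { [D → . Y )], [D → . Y d b], [D → . Y], [D → . id d )], [D → . id], [D' → . D], [Y → . d], [Y → . id id a] }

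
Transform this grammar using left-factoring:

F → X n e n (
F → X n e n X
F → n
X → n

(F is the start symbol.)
Left-factoring transforms A → αβ₁ | αβ₂ into A → αA' and A' → β₁ | β₂
(α is the longest common prefix among the alternatives). Repeat until
no nonterminal has two alternatives with a common prefix.

Round 1: F has alternatives sharing prefix 'X n e n'. Introduce F': F → X n e n F'
  Add: F' → (
  Add: F' → X

No remaining common prefixes — done.

Resulting grammar:
F → X n e n F'
F' → (
F' → X
F → n
X → n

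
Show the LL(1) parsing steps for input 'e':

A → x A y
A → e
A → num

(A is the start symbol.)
Stack is shown with the top on the left.

Stack  Input  Action
--------------------
A $    e $    output A → e
e $    e $    match 'e'
$      $      accept

The string is accepted.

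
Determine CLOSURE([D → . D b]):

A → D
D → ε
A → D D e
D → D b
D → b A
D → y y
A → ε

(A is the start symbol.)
{ [D → . D b], [D → . b A], [D → . y y], [D → .] }

Start with: [D → . D b]
  [D → . D b] has the dot before D: add [D → .], [D → . b A], [D → . y y]
No further items can be added.

CLOSURE = { [D → . D b], [D → . b A], [D → . y y], [D → .] }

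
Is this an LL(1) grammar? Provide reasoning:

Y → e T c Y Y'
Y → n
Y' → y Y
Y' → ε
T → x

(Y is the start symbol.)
No. Predict set conflict for Y': { 'y' }

A grammar is LL(1) if for each non-terminal N with multiple productions, the predict sets of those productions are pairwise disjoint, where PREDICT(N → α) = (FIRST(α) \ {ε}) ∪ (FOLLOW(N) if α ⇒* ε).

Relevant sets:
  FOLLOW(Y') = { $, 'y' }

For Y:
  PREDICT(Y → e T c Y Y') = { 'e' }
  PREDICT(Y → n) = { 'n' }
For Y':
  PREDICT(Y' → y Y) = { 'y' }
  PREDICT(Y' → ε) = { $, 'y' }
T has a single production, so nothing to check there.

Conflict found: Predict set conflict for Y': { 'y' }
The grammar is NOT LL(1).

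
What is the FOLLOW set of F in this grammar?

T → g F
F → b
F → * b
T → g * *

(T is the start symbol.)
In T → g F: F is at the end, add FOLLOW(T)

The FOLLOW sets referred to above (computed the same way, to a fixed point):
  FOLLOW(T) = { $ }

Taking the union: FOLLOW(F) = { $ }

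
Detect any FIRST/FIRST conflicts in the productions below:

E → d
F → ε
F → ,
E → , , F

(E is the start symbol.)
A FIRST/FIRST conflict occurs when two productions N → α and N → β for the same non-terminal have FIRST(α) ∩ FIRST(β) ≠ ∅ (with ε ∈ FIRST of a nullable right-hand side, so two nullable alternatives also conflict).

Productions for E:
  E → d: FIRST = { 'd' }
  E → , , F: FIRST = { ',' }
Productions for F:
  F → ε: FIRST = { ε }
  F → ,: FIRST = { ',' }

All alternatives of each non-terminal have pairwise disjoint FIRST sets.

Answer: No FIRST/FIRST conflicts.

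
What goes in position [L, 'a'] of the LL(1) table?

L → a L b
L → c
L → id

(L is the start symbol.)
To find M[L, 'a'], we find productions for L where 'a' is in the predict set (PREDICT(N → α) = (FIRST(α) \ {ε}) ∪ (FOLLOW(N) if α ⇒* ε)).

L → a L b: PREDICT = { 'a' }
  'a' is in predict set, so this production goes in M[L, 'a']
L → c: PREDICT = { 'c' }
L → id: PREDICT = { 'id' }

M[L, 'a'] = L → a L b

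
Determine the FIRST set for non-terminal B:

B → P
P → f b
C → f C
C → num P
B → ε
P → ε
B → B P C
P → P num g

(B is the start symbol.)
{ 'f', 'num', ε }

To compute FIRST(B), examine every production with B on the left-hand side, reading each right-hand side left to right until a non-nullable symbol is reached.

FIRST sets of the other non-terminals involved (by the same procedure, iterated to a fixed point):
  FIRST(P) = { 'f', 'num', ε }
  FIRST(C) = { 'f', 'num' }

From B → P:
  - P is a non-terminal: add FIRST(P) \ {ε} = { 'f', 'num' }
    P is nullable and nothing follows, so the whole right-hand side can vanish: ε ∈ FIRST(B)
From B → ε:
  - ε-production, so ε ∈ FIRST(B)
From B → B P C:
  - B is the symbol being defined: contributes nothing new
    B is nullable, so continue to the next symbol
  - P is a non-terminal: add FIRST(P) \ {ε} = { 'f', 'num' }
    P is nullable, so continue to the next symbol
  - C is a non-terminal: add FIRST(C) \ {ε} = { 'f', 'num' }
    C is not nullable, so stop

Collecting: FIRST(B) = { 'f', 'num', ε }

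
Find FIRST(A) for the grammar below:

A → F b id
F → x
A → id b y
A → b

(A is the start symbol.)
FIRST sets of the other non-terminals involved (by the same procedure, iterated to a fixed point):
  FIRST(F) = { 'x' }

From A → F b id:
  - F is a non-terminal: add FIRST(F) \ {ε} = { 'x' }
    F is not nullable, so stop
From A → id b y:
  - id is a terminal: add 'id' and stop
From A → b:
  - b is a terminal: add 'b' and stop

Collecting: FIRST(A) = { 'b', 'id', 'x' }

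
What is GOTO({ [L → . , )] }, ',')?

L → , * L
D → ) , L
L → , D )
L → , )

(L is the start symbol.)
GOTO(I, ',') = CLOSURE({ [A → αX.β] : [A → α.Xβ] ∈ I, X = ',' })

Items with dot before ',', with the dot advanced:
  [L → . , )] → [L → , . )]
Closure adds nothing (no advanced item has the dot before a non-terminal).

GOTO = { [L → , . )] }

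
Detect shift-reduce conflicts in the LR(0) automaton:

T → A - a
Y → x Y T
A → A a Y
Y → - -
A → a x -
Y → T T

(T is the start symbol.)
A shift-reduce conflict occurs when an LR(0) state has both:
  - a complete (reduce) item [A → α .] (dot at the end), and
  - a shift item [B → β . c γ] (dot before a terminal).

Augment with T' → T and build the canonical LR(0) collection (I0 = CLOSURE({[T' → . T]}), then GOTO on every symbol after a dot until no new states appear). It has 17 states:
  I0: { [A → . A a Y], [A → . a x -], [T → . A - a], [T' → . T] }  — shift
  I1: { [A → A . a Y], [T → A . - a] }  — shift
  I2: { [T' → T .] }  — accept
  I3: { [A → a . x -] }  — shift
  I4: { [A → a x . -] }  — shift
  I5: { [A → a x - .] }  — reduce
  I6: { [T → A - . a] }  — shift
  I7: { [A → . A a Y], [A → . a x -], [A → A a . Y], [T → . A - a], [Y → . - -], [Y → . T T], [Y → . x Y T] }  — shift
  I8: { [Y → - . -] }  — shift
  I9: { [A → . A a Y], [A → . a x -], [T → . A - a], [Y → T . T] }  — shift
  I10: { [A → A a Y .] }  — reduce
  I11: { [A → . A a Y], [A → . a x -], [T → . A - a], [Y → . - -], [Y → . T T], [Y → . x Y T], [Y → x . Y T] }  — shift
  I12: { [A → . A a Y], [A → . a x -], [T → . A - a], [Y → x Y . T] }  — shift
  I13: { [Y → x Y T .] }  — reduce
  I14: { [Y → T T .] }  — reduce
  I15: { [Y → - - .] }  — reduce
  I16: { [T → A - a .] }  — reduce

No state contains both a complete item and a shift item.

Answer: No shift-reduce conflicts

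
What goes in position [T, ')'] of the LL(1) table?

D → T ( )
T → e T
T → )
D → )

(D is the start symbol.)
T → )

To find M[T, ')'], we find productions for T where ')' is in the predict set (PREDICT(N → α) = (FIRST(α) \ {ε}) ∪ (FOLLOW(N) if α ⇒* ε)).

T → e T: PREDICT = { 'e' }
T → ): PREDICT = { ')' }
  ')' is in predict set, so this production goes in M[T, ')']

M[T, ')'] = T → )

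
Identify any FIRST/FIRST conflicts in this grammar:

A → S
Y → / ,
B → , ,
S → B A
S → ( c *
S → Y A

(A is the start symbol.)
A FIRST/FIRST conflict occurs when two productions N → α and N → β for the same non-terminal have FIRST(α) ∩ FIRST(β) ≠ ∅ (with ε ∈ FIRST of a nullable right-hand side, so two nullable alternatives also conflict).

FIRST sets of the non-terminals at (or reachable through a nullable prefix from) the front of some alternative:
  FIRST(B) = { ',' }
  FIRST(Y) = { '/' }

Productions for S:
  S → B A: FIRST = { ',' }
  S → ( c *: FIRST = { '(' }
  S → Y A: FIRST = { '/' }
A, Y, B have only one production, so no FIRST/FIRST conflict is possible there.

All alternatives of each non-terminal have pairwise disjoint FIRST sets.

Answer: No FIRST/FIRST conflicts.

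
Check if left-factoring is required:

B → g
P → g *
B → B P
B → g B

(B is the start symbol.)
Left-factoring is needed when two productions for the same non-terminal
share a common prefix on the right-hand side.

Productions for B:
  B → g
  B → B P
  B → g B

Found common prefix 'g' in productions for B

Answer: Yes, B has productions with common prefix 'g'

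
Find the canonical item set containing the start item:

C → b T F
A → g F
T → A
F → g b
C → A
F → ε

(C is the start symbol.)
{ [A → . g F], [C → . A], [C → . b T F], [C' → . C] }

First, augment the grammar with C' → C
I₀ = CLOSURE({ [C' → . C] }):
  [C' → . C] has the dot before C: add [C → . b T F], [C → . A]
  [C → . A] has the dot before A: add [A → . g F]
No further items can be added.

I₀ = { [A → . g F], [C → . A], [C → . b T F], [C' → . C] }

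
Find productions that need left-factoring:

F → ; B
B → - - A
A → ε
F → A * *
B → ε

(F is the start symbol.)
Left-factoring is needed when two productions for the same non-terminal
share a common prefix on the right-hand side.

Productions for F:
  F → ; B
  F → A * *
Productions for B:
  B → - - A
  B → ε

No common prefixes found.

Answer: No, left-factoring is not needed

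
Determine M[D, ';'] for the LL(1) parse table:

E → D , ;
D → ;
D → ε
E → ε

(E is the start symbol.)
To find M[D, ';'], we find productions for D where ';' is in the predict set (PREDICT(N → α) = (FIRST(α) \ {ε}) ∪ (FOLLOW(N) if α ⇒* ε)).

Relevant sets:
  FOLLOW(D) = { ',' }

D → ;: PREDICT = { ';' }
  ';' is in predict set, so this production goes in M[D, ';']
D → ε: PREDICT = { ',' }

M[D, ';'] = D → ;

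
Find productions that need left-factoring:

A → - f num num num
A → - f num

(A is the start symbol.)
Left-factoring is needed when two productions for the same non-terminal
share a common prefix on the right-hand side.

Productions for A:
  A → - f num num num
  A → - f num

Found common prefix '- f num' in productions for A

Answer: Yes, A has productions with common prefix '- f num'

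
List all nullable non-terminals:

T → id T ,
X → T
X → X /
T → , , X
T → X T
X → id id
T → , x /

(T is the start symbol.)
None

A non-terminal is nullable if it can derive ε (the empty string): either it has an ε-production, or it has a production whose right-hand side consists entirely of nullable non-terminals.

There are no ε-productions, so no non-terminal can derive ε.
No non-terminals are nullable.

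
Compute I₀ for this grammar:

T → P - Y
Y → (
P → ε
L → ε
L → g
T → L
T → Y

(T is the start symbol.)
{ [L → . g], [L → .], [P → .], [T → . L], [T → . P - Y], [T → . Y], [T' → . T], [Y → . (] }

First, augment the grammar with T' → T
I₀ = CLOSURE({ [T' → . T] }):
  [T' → . T] has the dot before T: add [T → . P - Y], [T → . L], [T → . Y]
  [T → . P - Y] has the dot before P: add [P → .]
  [T → . L] has the dot before L: add [L → .], [L → . g]
  [T → . Y] has the dot before Y: add [Y → . (]
No further items can be added.

I₀ = { [L → . g], [L → .], [P → .], [T → . L], [T → . P - Y], [T → . Y], [T' → . T], [Y → . (] }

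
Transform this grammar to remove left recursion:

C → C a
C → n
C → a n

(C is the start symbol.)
C → n C'
C → a n C'
C' → a C'
C' → ε

C is directly left-recursive. The standard transformation for
  A → A α₁ | ... | A α_m | β₁ | ... | β_n
is
  A  → β₁ A' | ... | β_n A'
  A' → α₁ A' | ... | α_m A' | ε

C → n becomes C → n C'
C → a n becomes C → a n C'
C → C a becomes C' → a C'
Add C' → ε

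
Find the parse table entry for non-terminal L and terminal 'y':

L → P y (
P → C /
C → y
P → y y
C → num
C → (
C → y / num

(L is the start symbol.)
L → P y (

To find M[L, 'y'], we find productions for L where 'y' is in the predict set (PREDICT(N → α) = (FIRST(α) \ {ε}) ∪ (FOLLOW(N) if α ⇒* ε)).

Relevant sets:
  FIRST(P) = { '(', 'num', 'y' }

L → P y (: PREDICT = { '(', 'num', 'y' }
  'y' is in predict set, so this production goes in M[L, 'y']

M[L, 'y'] = L → P y (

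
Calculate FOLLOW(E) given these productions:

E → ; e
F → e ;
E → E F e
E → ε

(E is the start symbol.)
To compute FOLLOW(E), find every occurrence of E on a right-hand side N → α E β: add FIRST(β) \ {ε}, and if β is empty or nullable also add FOLLOW(N). Iterate to a fixed point.

E is the start symbol, so $ ∈ FOLLOW(E).
In E → E F e: E is followed by F e, add FIRST(F e) \ {ε} = { 'e' }

Taking the union: FOLLOW(E) = { $, 'e' }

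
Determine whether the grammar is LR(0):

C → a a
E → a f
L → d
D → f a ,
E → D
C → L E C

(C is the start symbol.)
Yes, the grammar is LR(0)

Augment with C' → C and build the canonical LR(0) collection (I0 = CLOSURE({[C' → . C]}), then GOTO on every symbol after a dot until no new states appear). It has 14 states:
  I0: { [C → . L E C], [C → . a a], [C' → . C], [L → . d] }  — shift
  I1: { [C' → C .] }  — accept
  I2: { [C → L . E C], [D → . f a ,], [E → . D], [E → . a f] }  — shift
  I3: { [C → a . a] }  — shift
  I4: { [L → d .] }  — reduce
  I5: { [C → a a .] }  — reduce
  I6: { [E → D .] }  — reduce
  I7: { [C → . L E C], [C → . a a], [C → L E . C], [L → . d] }  — shift
  I8: { [E → a . f] }  — shift
  I9: { [D → f . a ,] }  — shift
  I10: { [D → f a . ,] }  — shift
  I11: { [D → f a , .] }  — reduce
  I12: { [E → a f .] }  — reduce
  I13: { [C → L E C .] }  — reduce

Every state is either a pure shift/goto state or contains exactly one complete item and nothing to shift — no conflicts. The grammar is LR(0).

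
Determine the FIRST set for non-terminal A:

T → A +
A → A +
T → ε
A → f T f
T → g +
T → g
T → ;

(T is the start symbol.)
From A → A +:
  - A is the symbol being defined: contributes nothing new
    A is not nullable, so stop
From A → f T f:
  - f is a terminal: add 'f' and stop

Collecting: FIRST(A) = { 'f' }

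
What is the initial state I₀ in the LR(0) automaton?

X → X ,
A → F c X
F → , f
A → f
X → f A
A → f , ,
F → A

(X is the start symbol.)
First, augment the grammar with X' → X
I₀ = CLOSURE({ [X' → . X] }):
  [X' → . X] has the dot before X: add [X → . X ,], [X → . f A]
No further items can be added.

I₀ = { [X → . X ,], [X → . f A], [X' → . X] }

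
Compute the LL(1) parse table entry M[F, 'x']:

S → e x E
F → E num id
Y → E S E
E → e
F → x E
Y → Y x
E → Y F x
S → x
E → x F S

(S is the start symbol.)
To find M[F, 'x'], we find productions for F where 'x' is in the predict set (PREDICT(N → α) = (FIRST(α) \ {ε}) ∪ (FOLLOW(N) if α ⇒* ε)).

Relevant sets:
  FIRST(E) = { 'e', 'x' }

F → E num id: PREDICT = { 'e', 'x' }
  'x' is in predict set, so this production goes in M[F, 'x']
F → x E: PREDICT = { 'x' }
  'x' is in predict set, so this production goes in M[F, 'x']

M[F, 'x'] = F → E num id, F → x E  (a multiply-defined cell — the grammar is not LL(1))

Answer: F → E num id, F → x E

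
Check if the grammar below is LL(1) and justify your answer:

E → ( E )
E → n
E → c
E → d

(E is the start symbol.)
Yes, the grammar is LL(1).

A grammar is LL(1) if for each non-terminal N with multiple productions, the predict sets of those productions are pairwise disjoint, where PREDICT(N → α) = (FIRST(α) \ {ε}) ∪ (FOLLOW(N) if α ⇒* ε).

For E:
  PREDICT(E → '(' E ')') = { '(' }
  PREDICT(E → n) = { 'n' }
  PREDICT(E → c) = { 'c' }
  PREDICT(E → d) = { 'd' }

All predict sets are disjoint. The grammar IS LL(1).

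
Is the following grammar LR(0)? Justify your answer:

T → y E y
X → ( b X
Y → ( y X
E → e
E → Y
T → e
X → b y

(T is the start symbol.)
Augment with T' → T and build the canonical LR(0) collection (I0 = CLOSURE({[T' → . T]}), then GOTO on every symbol after a dot until no new states appear). It has 16 states:
  I0: { [T → . e], [T → . y E y], [T' → . T] }  — shift
  I1: { [T' → T .] }  — accept
  I2: { [T → e .] }  — reduce
  I3: { [E → . Y], [E → . e], [T → y . E y], [Y → . ( y X] }  — shift
  I4: { [Y → ( . y X] }  — shift
  I5: { [T → y E . y] }  — shift
  I6: { [E → Y .] }  — reduce
  I7: { [E → e .] }  — reduce
  I8: { [T → y E y .] }  — reduce
  I9: { [X → . ( b X], [X → . b y], [Y → ( y . X] }  — shift
  I10: { [X → ( . b X] }  — shift
  I11: { [Y → ( y X .] }  — reduce
  I12: { [X → b . y] }  — shift
  I13: { [X → b y .] }  — reduce
  I14: { [X → ( b . X], [X → . ( b X], [X → . b y] }  — shift
  I15: { [X → ( b X .] }  — reduce

Every state is either a pure shift/goto state or contains exactly one complete item and nothing to shift — no conflicts. The grammar is LR(0).

Answer: Yes, the grammar is LR(0)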